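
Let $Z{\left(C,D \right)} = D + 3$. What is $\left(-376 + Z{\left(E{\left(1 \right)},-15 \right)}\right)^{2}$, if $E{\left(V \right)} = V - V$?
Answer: $150544$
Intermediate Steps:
$E{\left(V \right)} = 0$
$Z{\left(C,D \right)} = 3 + D$
$\left(-376 + Z{\left(E{\left(1 \right)},-15 \right)}\right)^{2} = \left(-376 + \left(3 - 15\right)\right)^{2} = \left(-376 - 12\right)^{2} = \left(-388\right)^{2} = 150544$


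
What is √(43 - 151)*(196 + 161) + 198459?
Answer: 198459 + 2142*I*√3 ≈ 1.9846e+5 + 3710.1*I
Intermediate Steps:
√(43 - 151)*(196 + 161) + 198459 = √(-108)*357 + 198459 = (6*I*√3)*357 + 198459 = 2142*I*√3 + 198459 = 198459 + 2142*I*√3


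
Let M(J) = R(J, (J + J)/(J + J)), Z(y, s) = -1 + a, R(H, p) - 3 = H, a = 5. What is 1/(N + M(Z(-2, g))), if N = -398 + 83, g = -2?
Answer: -1/308 ≈ -0.0032468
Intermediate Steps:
R(H, p) = 3 + H
Z(y, s) = 4 (Z(y, s) = -1 + 5 = 4)
M(J) = 3 + J
N = -315
1/(N + M(Z(-2, g))) = 1/(-315 + (3 + 4)) = 1/(-315 + 7) = 1/(-308) = -1/308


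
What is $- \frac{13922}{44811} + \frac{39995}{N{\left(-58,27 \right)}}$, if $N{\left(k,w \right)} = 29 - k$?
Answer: $\frac{597001577}{1299519} \approx 459.4$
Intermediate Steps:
$- \frac{13922}{44811} + \frac{39995}{N{\left(-58,27 \right)}} = - \frac{13922}{44811} + \frac{39995}{29 - -58} = \left(-13922\right) \frac{1}{44811} + \frac{39995}{29 + 58} = - \frac{13922}{44811} + \frac{39995}{87} = \frac{597001577}{1299519}$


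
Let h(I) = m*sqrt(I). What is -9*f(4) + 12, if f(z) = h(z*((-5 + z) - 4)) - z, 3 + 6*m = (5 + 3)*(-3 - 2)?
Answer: 48 + 129*I*sqrt(5) ≈ 48.0 + 288.45*I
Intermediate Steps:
m = -43/6 (m = -1/2 + ((5 + 3)*(-3 - 2))/6 = -1/2 + (8*(-5))/6 = -1/2 + (1/6)*(-40) = -1/2 - 20/3 = -43/6 ≈ -7.1667)
h(I) = -43*sqrt(I)/6
f(z) = -z - 43*sqrt(z*(-9 + z))/6 (f(z) = -43*sqrt(z*((-5 + z) - 4))/6 - z = -43*sqrt(z*(-9 + z))/6 - z = -z - 43*sqrt(z*(-9 + z))/6)
-9*f(4) + 12 = -9*(-1*4 - 43*2*sqrt(-9 + 4)/6) + 12 = -9*(-4 - 43*2*I*sqrt(5)/6) + 12 = -9*(-4 - 43*I*sqrt(5)/3) + 12 = (36 + 129*I*sqrt(5)) + 12 = 48 + 129*I*sqrt(5)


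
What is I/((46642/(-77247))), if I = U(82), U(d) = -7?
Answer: 540729/46642 ≈ 11.593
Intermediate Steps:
I = -7
I/((46642/(-77247))) = -7/(46642/(-77247)) = -7/(46642*(-1/77247)) = -7/(-46642/77247) = -7*(-77247/46642) = 540729/46642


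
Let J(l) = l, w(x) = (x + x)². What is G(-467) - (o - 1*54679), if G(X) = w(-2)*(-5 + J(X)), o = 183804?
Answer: -136677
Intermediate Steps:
w(x) = 4*x² (w(x) = (2*x)² = 4*x²)
G(X) = -80 + 16*X (G(X) = (4*(-2)²)*(-5 + X) = (4*4)*(-5 + X) = 16*(-5 + X) = -80 + 16*X)
G(-467) - (o - 1*54679) = (-80 + 16*(-467)) - (183804 - 1*54679) = (-80 - 7472) - (183804 - 54679) = -7552 - 1*129125 = -7552 - 129125 = -136677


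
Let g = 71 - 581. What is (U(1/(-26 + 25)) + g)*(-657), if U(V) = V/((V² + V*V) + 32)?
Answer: 11393037/34 ≈ 3.3509e+5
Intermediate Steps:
U(V) = V/(32 + 2*V²) (U(V) = V/((V² + V²) + 32) = V/(2*V² + 32) = V/(32 + 2*V²))
g = -510
(U(1/(-26 + 25)) + g)*(-657) = (1/(2*(-26 + 25)*(16 + (1/(-26 + 25))²)) - 510)*(-657) = ((½)/(-1*(16 + (1/(-1))²)) - 510)*(-657) = ((½)*(-1)/(16 + (-1)²) - 510)*(-657) = ((½)*(-1)/(16 + 1) - 510)*(-657) = ((½)*(-1)/17 - 510)*(-657) = ((½)*(-1)*(1/17) - 510)*(-657) = (-1/34 - 510)*(-657) = -17341/34*(-657) = 11393037/34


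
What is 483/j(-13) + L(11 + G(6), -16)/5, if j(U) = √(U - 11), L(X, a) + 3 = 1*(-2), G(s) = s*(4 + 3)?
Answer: -1 - 161*I*√6/4 ≈ -1.0 - 98.592*I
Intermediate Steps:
G(s) = 7*s (G(s) = s*7 = 7*s)
L(X, a) = -5 (L(X, a) = -3 + 1*(-2) = -3 - 2 = -5)
j(U) = √(-11 + U)
483/j(-13) + L(11 + G(6), -16)/5 = 483/(√(-11 - 13)) - 5/5 = 483/(√(-24)) - 5*⅕ = 483/((2*I*√6)) - 1 = 483*(-I*√6/12) - 1 = -161*I*√6/4 - 1 = -1 - 161*I*√6/4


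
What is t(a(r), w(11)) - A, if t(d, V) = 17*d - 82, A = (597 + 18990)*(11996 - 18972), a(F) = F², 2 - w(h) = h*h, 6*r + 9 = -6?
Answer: 546555745/4 ≈ 1.3664e+8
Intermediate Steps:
r = -5/2 (r = -3/2 + (⅙)*(-6) = -3/2 - 1 = -5/2 ≈ -2.5000)
w(h) = 2 - h² (w(h) = 2 - h*h = 2 - h²)
A = -136638912 (A = 19587*(-6976) = -136638912)
t(d, V) = -82 + 17*d
t(a(r), w(11)) - A = (-82 + 17*(-5/2)²) - 1*(-136638912) = (-82 + 17*(25/4)) + 136638912 = (-82 + 425/4) + 136638912 = 97/4 + 136638912 = 546555745/4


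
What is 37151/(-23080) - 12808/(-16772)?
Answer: -81871983/96774440 ≈ -0.84601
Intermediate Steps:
37151/(-23080) - 12808/(-16772) = 37151*(-1/23080) - 12808*(-1/16772) = -37151/23080 + 3202/4193 = -81871983/96774440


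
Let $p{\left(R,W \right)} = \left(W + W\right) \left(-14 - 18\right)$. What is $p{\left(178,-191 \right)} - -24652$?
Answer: $36876$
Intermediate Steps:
$p{\left(R,W \right)} = - 64 W$ ($p{\left(R,W \right)} = 2 W \left(-32\right) = - 64 W$)
$p{\left(178,-191 \right)} - -24652 = \left(-64\right) \left(-191\right) - -24652 = 12224 + 24652 = 36876$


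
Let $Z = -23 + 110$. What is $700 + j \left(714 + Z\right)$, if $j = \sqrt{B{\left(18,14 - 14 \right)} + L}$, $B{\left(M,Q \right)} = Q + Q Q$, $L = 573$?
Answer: $700 + 801 \sqrt{573} \approx 19874.0$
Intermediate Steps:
$Z = 87$
$B{\left(M,Q \right)} = Q + Q^{2}$
$j = \sqrt{573}$ ($j = \sqrt{\left(14 - 14\right) \left(1 + \left(14 - 14\right)\right) + 573} = \sqrt{0 \left(1 + 0\right) + 573} = \sqrt{0 \cdot 1 + 573} = \sqrt{0 + 573} = \sqrt{573} \approx 23.937$)
$700 + j \left(714 + Z\right) = 700 + \sqrt{573} \left(714 + 87\right) = 700 + \sqrt{573} \cdot 801 = 700 + 801 \sqrt{573}$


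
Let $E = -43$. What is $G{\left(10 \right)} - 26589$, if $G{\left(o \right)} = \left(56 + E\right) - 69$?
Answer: $-26645$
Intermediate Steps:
$G{\left(o \right)} = -56$ ($G{\left(o \right)} = \left(56 - 43\right) - 69 = 13 - 69 = -56$)
$G{\left(10 \right)} - 26589 = -56 - 26589 = -26645$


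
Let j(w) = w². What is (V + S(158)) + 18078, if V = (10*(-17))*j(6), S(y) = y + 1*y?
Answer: 12274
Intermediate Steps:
S(y) = 2*y (S(y) = y + y = 2*y)
V = -6120 (V = (10*(-17))*6² = -170*36 = -6120)
(V + S(158)) + 18078 = (-6120 + 2*158) + 18078 = (-6120 + 316) + 18078 = -5804 + 18078 = 12274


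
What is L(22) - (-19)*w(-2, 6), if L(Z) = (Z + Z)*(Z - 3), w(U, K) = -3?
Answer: 779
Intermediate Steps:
L(Z) = 2*Z*(-3 + Z) (L(Z) = (2*Z)*(-3 + Z) = 2*Z*(-3 + Z))
L(22) - (-19)*w(-2, 6) = 2*22*(-3 + 22) - (-19)*(-3) = 2*22*19 - 1*57 = 836 - 57 = 779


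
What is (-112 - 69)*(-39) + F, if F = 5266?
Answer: 12325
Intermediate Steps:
(-112 - 69)*(-39) + F = (-112 - 69)*(-39) + 5266 = -181*(-39) + 5266 = 7059 + 5266 = 12325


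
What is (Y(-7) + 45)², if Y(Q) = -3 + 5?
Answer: 2209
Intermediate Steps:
Y(Q) = 2
(Y(-7) + 45)² = (2 + 45)² = 47² = 2209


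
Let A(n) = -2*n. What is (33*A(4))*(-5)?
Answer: 1320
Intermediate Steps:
(33*A(4))*(-5) = (33*(-2*4))*(-5) = (33*(-8))*(-5) = -264*(-5) = 1320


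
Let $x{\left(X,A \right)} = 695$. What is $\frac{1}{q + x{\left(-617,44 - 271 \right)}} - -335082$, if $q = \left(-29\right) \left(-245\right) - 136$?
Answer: $\frac{2568068449}{7664} \approx 3.3508 \cdot 10^{5}$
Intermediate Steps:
$q = 6969$ ($q = 7105 - 136 = 6969$)
$\frac{1}{q + x{\left(-617,44 - 271 \right)}} - -335082 = \frac{1}{6969 + 695} - -335082 = \frac{1}{7664} + 335082 = \frac{2568068449}{7664}$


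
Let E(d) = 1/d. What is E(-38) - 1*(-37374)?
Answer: 1420211/38 ≈ 37374.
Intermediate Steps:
E(-38) - 1*(-37374) = 1/(-38) - 1*(-37374) = -1/38 + 37374 = 1420211/38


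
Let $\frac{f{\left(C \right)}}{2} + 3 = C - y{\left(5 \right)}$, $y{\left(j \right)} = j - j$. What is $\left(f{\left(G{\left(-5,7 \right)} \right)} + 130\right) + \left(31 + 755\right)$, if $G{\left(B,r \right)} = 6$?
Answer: $922$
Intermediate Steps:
$y{\left(j \right)} = 0$
$f{\left(C \right)} = -6 + 2 C$ ($f{\left(C \right)} = -6 + 2 \left(C - 0\right) = -6 + 2 \left(C + 0\right) = -6 + 2 C$)
$\left(f{\left(G{\left(-5,7 \right)} \right)} + 130\right) + \left(31 + 755\right) = \left(\left(-6 + 2 \cdot 6\right) + 130\right) + \left(31 + 755\right) = \left(\left(-6 + 12\right) + 130\right) + 786 = \left(6 + 130\right) + 786 = 136 + 786 = 922$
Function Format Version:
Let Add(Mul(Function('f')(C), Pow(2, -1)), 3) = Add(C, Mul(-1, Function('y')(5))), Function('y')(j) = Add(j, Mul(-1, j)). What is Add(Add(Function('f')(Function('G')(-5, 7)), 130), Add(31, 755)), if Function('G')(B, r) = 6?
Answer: 922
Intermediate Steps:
Function('y')(j) = 0
Function('f')(C) = Add(-6, Mul(2, C)) (Function('f')(C) = Add(-6, Mul(2, Add(C, Mul(-1, 0)))) = Add(-6, Mul(2, Add(C, 0))) = Add(-6, Mul(2, C)))
Add(Add(Function('f')(Function('G')(-5, 7)), 130), Add(31, 755)) = Add(Add(Add(-6, Mul(2, 6)), 130), Add(31, 755)) = Add(Add(Add(-6, 12), 130), 786) = Add(Add(6, 130), 786) = Add(136, 786) = 922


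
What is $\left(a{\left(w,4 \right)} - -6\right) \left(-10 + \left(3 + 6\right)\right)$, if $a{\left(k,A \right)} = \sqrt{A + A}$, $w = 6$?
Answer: $-6 - 2 \sqrt{2} \approx -8.8284$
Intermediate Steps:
$a{\left(k,A \right)} = \sqrt{2} \sqrt{A}$ ($a{\left(k,A \right)} = \sqrt{2 A} = \sqrt{2} \sqrt{A}$)
$\left(a{\left(w,4 \right)} - -6\right) \left(-10 + \left(3 + 6\right)\right) = \left(\sqrt{2} \sqrt{4} - -6\right) \left(-10 + \left(3 + 6\right)\right) = \left(\sqrt{2} \cdot 2 + 6\right) \left(-10 + 9\right) = \left(2 \sqrt{2} + 6\right) \left(-1\right) = \left(6 + 2 \sqrt{2}\right) \left(-1\right) = -6 - 2 \sqrt{2}$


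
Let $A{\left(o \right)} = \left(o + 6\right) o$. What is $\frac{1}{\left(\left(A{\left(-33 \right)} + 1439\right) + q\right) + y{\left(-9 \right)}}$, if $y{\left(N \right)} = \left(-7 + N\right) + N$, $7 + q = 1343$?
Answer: $\frac{1}{3641} \approx 0.00027465$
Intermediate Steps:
$A{\left(o \right)} = o \left(6 + o\right)$ ($A{\left(o \right)} = \left(6 + o\right) o = o \left(6 + o\right)$)
$q = 1336$ ($q = -7 + 1343 = 1336$)
$y{\left(N \right)} = -7 + 2 N$
$\frac{1}{\left(\left(A{\left(-33 \right)} + 1439\right) + q\right) + y{\left(-9 \right)}} = \frac{1}{\left(\left(- 33 \left(6 - 33\right) + 1439\right) + 1336\right) + \left(-7 + 2 \left(-9\right)\right)} = \frac{1}{\left(\left(\left(-33\right) \left(-27\right) + 1439\right) + 1336\right) - 25} = \frac{1}{\left(\left(891 + 1439\right) + 1336\right) - 25} = \frac{1}{\left(2330 + 1336\right) - 25} = \frac{1}{3666 - 25} = \frac{1}{3641}$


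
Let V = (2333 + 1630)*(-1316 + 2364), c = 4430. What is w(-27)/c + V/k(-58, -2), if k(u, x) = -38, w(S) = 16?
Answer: -4599695428/42085 ≈ -1.0930e+5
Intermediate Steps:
V = 4153224 (V = 3963*1048 = 4153224)
w(-27)/c + V/k(-58, -2) = 16/4430 + 4153224/(-38) = 16*(1/4430) + 4153224*(-1/38) = 8/2215 - 2076612/19 = -4599695428/42085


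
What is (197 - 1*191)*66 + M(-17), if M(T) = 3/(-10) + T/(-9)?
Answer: 35783/90 ≈ 397.59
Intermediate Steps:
M(T) = -3/10 - T/9 (M(T) = 3*(-⅒) + T*(-⅑) = -3/10 - T/9)
(197 - 1*191)*66 + M(-17) = (197 - 1*191)*66 + (-3/10 - ⅑*(-17)) = (197 - 191)*66 + (-3/10 + 17/9) = 6*66 + 143/90 = 396 + 143/90 = 35783/90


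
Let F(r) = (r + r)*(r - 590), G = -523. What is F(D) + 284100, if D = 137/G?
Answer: 77794174618/273529 ≈ 2.8441e+5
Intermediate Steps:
D = -137/523 (D = 137/(-523) = 137*(-1/523) = -137/523 ≈ -0.26195)
F(r) = 2*r*(-590 + r) (F(r) = (2*r)*(-590 + r) = 2*r*(-590 + r))
F(D) + 284100 = 2*(-137/523)*(-590 - 137/523) + 284100 = 2*(-137/523)*(-308707/523) + 284100 = 84585718/273529 + 284100 = 77794174618/273529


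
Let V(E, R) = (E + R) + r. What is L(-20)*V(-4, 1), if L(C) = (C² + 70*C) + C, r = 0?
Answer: 3060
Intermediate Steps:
V(E, R) = E + R (V(E, R) = (E + R) + 0 = E + R)
L(C) = C² + 71*C
L(-20)*V(-4, 1) = (-20*(71 - 20))*(-4 + 1) = -20*51*(-3) = -1020*(-3) = 3060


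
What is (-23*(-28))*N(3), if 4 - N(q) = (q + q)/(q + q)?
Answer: 1932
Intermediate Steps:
N(q) = 3 (N(q) = 4 - (q + q)/(q + q) = 4 - 2*q/(2*q) = 4 - 2*q*1/(2*q) = 4 - 1*1 = 4 - 1 = 3)
(-23*(-28))*N(3) = -23*(-28)*3 = 644*3 = 1932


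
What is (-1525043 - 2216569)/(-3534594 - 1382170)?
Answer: 935403/1229191 ≈ 0.76099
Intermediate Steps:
(-1525043 - 2216569)/(-3534594 - 1382170) = -3741612/(-4916764) = -3741612*(-1/4916764) = 935403/1229191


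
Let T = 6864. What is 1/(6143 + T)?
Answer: 1/13007 ≈ 7.6882e-5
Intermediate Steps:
1/(6143 + T) = 1/(6143 + 6864) = 1/13007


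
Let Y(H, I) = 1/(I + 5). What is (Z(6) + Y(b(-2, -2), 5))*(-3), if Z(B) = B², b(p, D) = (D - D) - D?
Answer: -1083/10 ≈ -108.30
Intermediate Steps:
b(p, D) = -D (b(p, D) = 0 - D = -D)
Y(H, I) = 1/(5 + I)
(Z(6) + Y(b(-2, -2), 5))*(-3) = (6² + 1/(5 + 5))*(-3) = (36 + 1/10)*(-3) = (36 + ⅒)*(-3) = (361/10)*(-3) = -1083/10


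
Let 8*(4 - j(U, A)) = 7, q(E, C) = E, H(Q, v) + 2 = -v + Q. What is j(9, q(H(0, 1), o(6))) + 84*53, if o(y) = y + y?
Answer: 35641/8 ≈ 4455.1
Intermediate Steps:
H(Q, v) = -2 + Q - v (H(Q, v) = -2 + (-v + Q) = -2 + (Q - v) = -2 + Q - v)
o(y) = 2*y
j(U, A) = 25/8 (j(U, A) = 4 - ⅛*7 = 4 - 7/8 = 25/8)
j(9, q(H(0, 1), o(6))) + 84*53 = 25/8 + 84*53 = 25/8 + 4452 = 35641/8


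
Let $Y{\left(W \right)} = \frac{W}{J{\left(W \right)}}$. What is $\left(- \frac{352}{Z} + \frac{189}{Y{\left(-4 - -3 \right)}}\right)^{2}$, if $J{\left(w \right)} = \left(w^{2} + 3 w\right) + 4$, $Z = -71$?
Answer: $\frac{701508196}{5041} \approx 1.3916 \cdot 10^{5}$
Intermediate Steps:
$J{\left(w \right)} = 4 + w^{2} + 3 w$
$Y{\left(W \right)} = \frac{W}{4 + W^{2} + 3 W}$
$\left(- \frac{352}{Z} + \frac{189}{Y{\left(-4 - -3 \right)}}\right)^{2} = \left(- \frac{352}{-71} + \frac{189}{\left(-4 - -3\right) \frac{1}{4 + \left(-4 - -3\right)^{2} + 3 \left(-4 - -3\right)}}\right)^{2} = \left(\left(-352\right) \left(- \frac{1}{71}\right) + \frac{189}{\left(-4 + 3\right) \frac{1}{4 + \left(-4 + 3\right)^{2} + 3 \left(-4 + 3\right)}}\right)^{2} = \left(\frac{352}{71} + \frac{189}{\left(-1\right) \frac{1}{4 + \left(-1\right)^{2} + 3 \left(-1\right)}}\right)^{2} = \left(\frac{352}{71} + \frac{189}{\left(-1\right) \frac{1}{4 + 1 - 3}}\right)^{2} = \left(\frac{352}{71} + \frac{189}{\left(-1\right) \frac{1}{2}}\right)^{2} = \left(\frac{352}{71} + \frac{189}{- \frac{1}{2}}\right)^{2} = \left(\frac{352}{71} + 189 \left(-2\right)\right)^{2} = \left(\frac{352}{71} - 378\right)^{2} = \left(- \frac{26486}{71}\right)^{2} = \frac{701508196}{5041}$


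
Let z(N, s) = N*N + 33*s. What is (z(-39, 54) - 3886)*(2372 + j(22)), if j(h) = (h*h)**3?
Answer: -66101866908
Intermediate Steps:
z(N, s) = N**2 + 33*s
j(h) = h**6 (j(h) = (h**2)**3 = h**6)
(z(-39, 54) - 3886)*(2372 + j(22)) = (((-39)**2 + 33*54) - 3886)*(2372 + 22**6) = ((1521 + 1782) - 3886)*(2372 + 113379904) = (3303 - 3886)*113382276 = -583*113382276 = -66101866908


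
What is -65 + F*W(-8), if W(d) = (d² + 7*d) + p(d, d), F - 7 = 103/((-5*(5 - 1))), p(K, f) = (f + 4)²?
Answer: -103/5 ≈ -20.600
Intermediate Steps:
p(K, f) = (4 + f)²
F = 37/20 (F = 7 + 103/((-5*(5 - 1))) = 7 + 103/((-5*4)) = 7 + 103/(-20) = 7 + 103*(-1/20) = 7 - 103/20 = 37/20 ≈ 1.8500)
W(d) = d² + (4 + d)² + 7*d (W(d) = (d² + 7*d) + (4 + d)² = d² + (4 + d)² + 7*d)
-65 + F*W(-8) = -65 + 37*(16 + 2*(-8)² + 15*(-8))/20 = -65 + 37*(16 + 2*64 - 120)/20 = -65 + 37*(16 + 128 - 120)/20 = -65 + (37/20)*24 = -65 + 222/5 = -103/5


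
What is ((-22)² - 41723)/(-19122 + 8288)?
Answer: 41239/10834 ≈ 3.8064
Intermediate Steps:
((-22)² - 41723)/(-19122 + 8288) = (484 - 41723)/(-10834) = -41239*(-1/10834) = 41239/10834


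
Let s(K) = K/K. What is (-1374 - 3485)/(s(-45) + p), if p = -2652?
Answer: 4859/2651 ≈ 1.8329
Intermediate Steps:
s(K) = 1
(-1374 - 3485)/(s(-45) + p) = (-1374 - 3485)/(1 - 2652) = -4859/(-2651) = -4859*(-1/2651) = 4859/2651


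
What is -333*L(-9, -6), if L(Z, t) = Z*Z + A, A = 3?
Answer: -27972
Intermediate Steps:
L(Z, t) = 3 + Z² (L(Z, t) = Z*Z + 3 = Z² + 3 = 3 + Z²)
-333*L(-9, -6) = -333*(3 + (-9)²) = -333*(3 + 81) = -333*84 = -27972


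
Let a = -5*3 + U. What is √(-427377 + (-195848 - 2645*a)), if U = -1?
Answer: 3*I*√64545 ≈ 762.17*I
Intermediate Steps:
a = -16 (a = -5*3 - 1 = -15 - 1 = -16)
√(-427377 + (-195848 - 2645*a)) = √(-427377 + (-195848 - 2645*(-16))) = √(-427377 + (-195848 + 42320)) = √(-427377 - 153528) = √(-580905) = 3*I*√64545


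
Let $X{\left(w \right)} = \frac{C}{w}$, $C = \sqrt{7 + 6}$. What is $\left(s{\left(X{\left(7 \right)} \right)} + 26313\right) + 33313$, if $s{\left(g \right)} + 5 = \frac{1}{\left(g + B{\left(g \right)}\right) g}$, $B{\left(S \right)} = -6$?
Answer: $\frac{104396322}{1751} - \frac{2058 \sqrt{13}}{22763} \approx 59621.0$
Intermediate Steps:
$C = \sqrt{13} \approx 3.6056$
$X{\left(w \right)} = \frac{\sqrt{13}}{w}$
$s{\left(g \right)} = -5 + \frac{1}{g \left(-6 + g\right)}$ ($s{\left(g \right)} = -5 + \frac{1}{\left(g - 6\right) g} = -5 + \frac{1}{\left(-6 + g\right) g} = -5 + \frac{1}{g \left(-6 + g\right)}$)
$\left(s{\left(X{\left(7 \right)} \right)} + 26313\right) + 33313 = \left(\frac{1 - 5 \left(\frac{\sqrt{13}}{7}\right)^{2} + 30 \frac{\sqrt{13}}{7}}{\frac{\sqrt{13}}{7} \left(-6 + \frac{\sqrt{13}}{7}\right)} + 26313\right) + 33313 = \left(\frac{\frac{7 \sqrt{13}}{13} \left(1 - \frac{65}{49} + \frac{30 \sqrt{13}}{7}\right)}{-6 + \frac{\sqrt{13}}{7}} + 26313\right) + 33313 = \left(\frac{\frac{7 \sqrt{13}}{13} \left(- \frac{16}{49} + \frac{30 \sqrt{13}}{7}\right)}{-6 + \frac{\sqrt{13}}{7}} + 26313\right) + 33313 = \left(\frac{7 \sqrt{13} \left(- \frac{16}{49} + \frac{30 \sqrt{13}}{7}\right)}{13 \left(-6 + \frac{\sqrt{13}}{7}\right)} + 26313\right) + 33313 = \left(26313 + \frac{7 \sqrt{13} \left(- \frac{16}{49} + \frac{30 \sqrt{13}}{7}\right)}{13 \left(-6 + \frac{\sqrt{13}}{7}\right)}\right) + 33313 = 59626 + \frac{7 \sqrt{13} \left(- \frac{16}{49} + \frac{30 \sqrt{13}}{7}\right)}{13 \left(-6 + \frac{\sqrt{13}}{7}\right)}$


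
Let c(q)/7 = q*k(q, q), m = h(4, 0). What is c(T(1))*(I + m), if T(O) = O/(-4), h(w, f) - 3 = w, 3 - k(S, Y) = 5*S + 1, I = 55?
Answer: -2821/8 ≈ -352.63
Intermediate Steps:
k(S, Y) = 2 - 5*S (k(S, Y) = 3 - (5*S + 1) = 3 - (1 + 5*S) = 3 + (-1 - 5*S) = 2 - 5*S)
h(w, f) = 3 + w
m = 7 (m = 3 + 4 = 7)
T(O) = -O/4 (T(O) = O*(-¼) = -O/4)
c(q) = 7*q*(2 - 5*q) (c(q) = 7*(q*(2 - 5*q)) = 7*q*(2 - 5*q))
c(T(1))*(I + m) = (7*(-¼*1)*(2 - (-5)/4))*(55 + 7) = (7*(-¼)*(2 - 5*(-¼)))*62 = (7*(-¼)*(2 + 5/4))*62 = (7*(-¼)*(13/4))*62 = -91/16*62 = -2821/8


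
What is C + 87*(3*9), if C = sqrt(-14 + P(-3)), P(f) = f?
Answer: 2349 + I*sqrt(17) ≈ 2349.0 + 4.1231*I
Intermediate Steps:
C = I*sqrt(17) (C = sqrt(-14 - 3) = sqrt(-17) = I*sqrt(17) ≈ 4.1231*I)
C + 87*(3*9) = I*sqrt(17) + 87*(3*9) = I*sqrt(17) + 87*27 = I*sqrt(17) + 2349 = 2349 + I*sqrt(17)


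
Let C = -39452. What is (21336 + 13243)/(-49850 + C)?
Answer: -34579/89302 ≈ -0.38721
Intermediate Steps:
(21336 + 13243)/(-49850 + C) = (21336 + 13243)/(-49850 - 39452) = 34579/(-89302) = 34579*(-1/89302) = -34579/89302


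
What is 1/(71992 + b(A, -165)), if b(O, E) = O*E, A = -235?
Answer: 1/110767 ≈ 9.0280e-6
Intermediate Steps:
b(O, E) = E*O
1/(71992 + b(A, -165)) = 1/(71992 - 165*(-235)) = 1/(71992 + 38775) = 1/110767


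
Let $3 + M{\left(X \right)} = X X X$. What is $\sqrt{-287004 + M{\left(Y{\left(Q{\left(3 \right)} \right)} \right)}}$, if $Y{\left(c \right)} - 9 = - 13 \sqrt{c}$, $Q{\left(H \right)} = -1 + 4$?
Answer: $\sqrt{-272589 - 9750 \sqrt{3}} \approx 538.03 i$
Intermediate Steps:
$Q{\left(H \right)} = 3$
$Y{\left(c \right)} = 9 - 13 \sqrt{c}$
$M{\left(X \right)} = -3 + X^{3}$ ($M{\left(X \right)} = -3 + X X X = -3 + X^{2} X = -3 + X^{3}$)
$\sqrt{-287004 + M{\left(Y{\left(Q{\left(3 \right)} \right)} \right)}} = \sqrt{-287004 + \left(-3 + \left(9 - 13 \sqrt{3}\right)^{3}\right)} = \sqrt{-287007 + \left(9 - 13 \sqrt{3}\right)^{3}}$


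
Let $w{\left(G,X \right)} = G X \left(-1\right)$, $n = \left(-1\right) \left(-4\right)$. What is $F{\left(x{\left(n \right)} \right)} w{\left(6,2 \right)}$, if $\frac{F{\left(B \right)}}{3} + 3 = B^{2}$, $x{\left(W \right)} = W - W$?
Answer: $108$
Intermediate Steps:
$n = 4$
$w{\left(G,X \right)} = - G X$
$x{\left(W \right)} = 0$
$F{\left(B \right)} = -9 + 3 B^{2}$
$F{\left(x{\left(n \right)} \right)} w{\left(6,2 \right)} = \left(-9 + 3 \cdot 0^{2}\right) \left(\left(-1\right) 6 \cdot 2\right) = \left(-9 + 3 \cdot 0\right) \left(-12\right) = \left(-9 + 0\right) \left(-12\right) = \left(-9\right) \left(-12\right) = 108$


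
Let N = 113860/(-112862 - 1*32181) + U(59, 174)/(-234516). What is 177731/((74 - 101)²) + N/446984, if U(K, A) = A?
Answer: 450373844161166733289/1847300328928632528 ≈ 243.80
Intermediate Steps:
N = -4454538207/5669150698 (N = 113860/(-112862 - 1*32181) + 174/(-234516) = 113860/(-112862 - 32181) + 174*(-1/234516) = 113860/(-145043) - 29/39086 = 113860*(-1/145043) - 29/39086 = -113860/145043 - 29/39086 = -4454538207/5669150698 ≈ -0.78575)
177731/((74 - 101)²) + N/446984 = 177731/((74 - 101)²) - 4454538207/5669150698/446984 = 177731/((-27)²) - 4454538207/5669150698*1/446984 = 177731/729 - 4454538207/2534019655594832 = 450373844161166733289/1847300328928632528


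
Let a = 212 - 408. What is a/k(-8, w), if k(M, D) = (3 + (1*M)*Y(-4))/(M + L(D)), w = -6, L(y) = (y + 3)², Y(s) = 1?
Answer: 196/5 ≈ 39.200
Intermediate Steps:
L(y) = (3 + y)²
k(M, D) = (3 + M)/(M + (3 + D)²) (k(M, D) = (3 + (1*M)*1)/(M + (3 + D)²) = (3 + M*1)/(M + (3 + D)²) = (3 + M)/(M + (3 + D)²))
a = -196
a/k(-8, w) = -196*(-8 + (3 - 6)²)/(3 - 8) = -196/(-5/(-8 + (-3)²)) = -196/(-5/(-8 + 9)) = -196/(-5/1) = -196/(1*(-5)) = -196/(-5) = -196*(-⅕) = 196/5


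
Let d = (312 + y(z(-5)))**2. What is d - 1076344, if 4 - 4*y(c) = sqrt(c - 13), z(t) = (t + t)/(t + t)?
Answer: -1076344 + (626 - I*sqrt(3))**2/4 ≈ -9.7838e+5 - 542.13*I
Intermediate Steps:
z(t) = 1 (z(t) = (2*t)/((2*t)) = (2*t)*(1/(2*t)) = 1)
y(c) = 1 - sqrt(-13 + c)/4 (y(c) = 1 - sqrt(c - 13)/4 = 1 - sqrt(-13 + c)/4)
d = (313 - I*sqrt(3)/2)**2 (d = (312 + (1 - sqrt(-13 + 1)/4))**2 = (312 + (1 - I*sqrt(3)/2))**2 = (313 - I*sqrt(3)/2)**2 ≈ 97968.0 - 542.1*I)
d - 1076344 = (626 - I*sqrt(3))**2/4 - 1076344 = -1076344 + (626 - I*sqrt(3))**2/4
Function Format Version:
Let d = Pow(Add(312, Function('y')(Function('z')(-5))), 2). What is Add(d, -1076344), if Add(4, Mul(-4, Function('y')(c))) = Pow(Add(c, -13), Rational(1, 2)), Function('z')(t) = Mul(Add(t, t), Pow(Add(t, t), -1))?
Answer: Add(-1076344, Mul(Rational(1, 4), Pow(Add(626, Mul(-1, I, Pow(3, Rational(1, 2)))), 2))) ≈ Add(-9.7838e+5, Mul(-542.13, I))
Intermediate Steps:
Function('z')(t) = 1 (Function('z')(t) = Mul(Mul(2, t), Pow(Mul(2, t), -1)) = Mul(Mul(2, t), Mul(Rational(1, 2), Pow(t, -1))) = 1)
Function('y')(c) = Add(1, Mul(Rational(-1, 4), Pow(Add(-13, c), Rational(1, 2)))) (Function('y')(c) = Add(1, Mul(Rational(-1, 4), Pow(Add(c, -13), Rational(1, 2)))) = Add(1, Mul(Rational(-1, 4), Pow(Add(-13, c), Rational(1, 2)))))
d = Pow(Add(313, Mul(Rational(-1, 2), I, Pow(3, Rational(1, 2)))), 2) (d = Pow(Add(312, Add(1, Mul(Rational(-1, 4), Pow(Add(-13, 1), Rational(1, 2))))), 2) = Pow(Add(312, Add(1, Mul(Rational(-1, 4), Pow(-12, Rational(1, 2))))), 2) = Pow(Add(312, Add(1, Mul(Rational(-1, 4), Mul(2, I, Pow(3, Rational(1, 2)))))), 2) = Pow(Add(312, Add(1, Mul(Rational(-1, 2), I, Pow(3, Rational(1, 2))))), 2) = Pow(Add(313, Mul(Rational(-1, 2), I, Pow(3, Rational(1, 2)))), 2) ≈ Add(97968., Mul(-542.1, I)))
Add(d, -1076344) = Add(Mul(Rational(1, 4), Pow(Add(626, Mul(-1, I, Pow(3, Rational(1, 2)))), 2)), -1076344) = Add(-1076344, Mul(Rational(1, 4), Pow(Add(626, Mul(-1, I, Pow(3, Rational(1, 2)))), 2)))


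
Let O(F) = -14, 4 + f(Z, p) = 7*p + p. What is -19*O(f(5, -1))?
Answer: 266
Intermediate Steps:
f(Z, p) = -4 + 8*p (f(Z, p) = -4 + (7*p + p) = -4 + 8*p)
-19*O(f(5, -1)) = -19*(-14) = 266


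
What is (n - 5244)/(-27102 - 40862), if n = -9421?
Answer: 14665/67964 ≈ 0.21578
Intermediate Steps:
(n - 5244)/(-27102 - 40862) = (-9421 - 5244)/(-27102 - 40862) = -14665/(-67964) = -14665*(-1/67964) = 14665/67964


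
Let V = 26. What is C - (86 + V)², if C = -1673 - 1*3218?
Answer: -17435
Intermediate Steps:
C = -4891 (C = -1673 - 3218 = -4891)
C - (86 + V)² = -4891 - (86 + 26)² = -4891 - 1*112² = -4891 - 1*12544 = -4891 - 12544 = -17435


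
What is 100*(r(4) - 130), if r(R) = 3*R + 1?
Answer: -11700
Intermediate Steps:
r(R) = 1 + 3*R
100*(r(4) - 130) = 100*((1 + 3*4) - 130) = 100*((1 + 12) - 130) = 100*(13 - 130) = 100*(-117) = -11700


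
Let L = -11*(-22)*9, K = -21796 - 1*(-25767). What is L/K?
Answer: 198/361 ≈ 0.54848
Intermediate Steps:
K = 3971 (K = -21796 + 25767 = 3971)
L = 2178 (L = 242*9 = 2178)
L/K = 2178/3971 = 2178*(1/3971) = 198/361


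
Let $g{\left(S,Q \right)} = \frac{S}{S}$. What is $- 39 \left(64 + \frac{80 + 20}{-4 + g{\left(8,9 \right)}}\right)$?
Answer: $-1196$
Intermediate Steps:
$g{\left(S,Q \right)} = 1$
$- 39 \left(64 + \frac{80 + 20}{-4 + g{\left(8,9 \right)}}\right) = - 39 \left(64 + \frac{80 + 20}{-4 + 1}\right) = - 39 \left(64 + \frac{100}{-3}\right) = - 39 \left(64 + 100 \left(- \frac{1}{3}\right)\right) = - 39 \left(64 - \frac{100}{3}\right) = \left(-39\right) \frac{92}{3} = -1196$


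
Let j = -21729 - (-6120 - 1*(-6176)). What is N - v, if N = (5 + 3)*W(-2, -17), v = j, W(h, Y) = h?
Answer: 21769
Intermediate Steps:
j = -21785 (j = -21729 - (-6120 + 6176) = -21729 - 1*56 = -21729 - 56 = -21785)
v = -21785
N = -16 (N = (5 + 3)*(-2) = 8*(-2) = -16)
N - v = -16 - 1*(-21785) = -16 + 21785 = 21769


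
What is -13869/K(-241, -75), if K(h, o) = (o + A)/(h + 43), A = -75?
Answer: -457677/25 ≈ -18307.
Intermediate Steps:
K(h, o) = (-75 + o)/(43 + h) (K(h, o) = (o - 75)/(h + 43) = (-75 + o)/(43 + h))
-13869/K(-241, -75) = -13869*(43 - 241)/(-75 - 75) = -13869/(-150/(-198)) = -13869/((-1/198*(-150))) = -13869/25/33 = -13869*33/25 = -457677/25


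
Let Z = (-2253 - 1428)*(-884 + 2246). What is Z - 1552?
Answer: -5015074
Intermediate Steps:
Z = -5013522 (Z = -3681*1362 = -5013522)
Z - 1552 = -5013522 - 1552 = -5015074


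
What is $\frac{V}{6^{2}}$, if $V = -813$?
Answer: $- \frac{271}{12} \approx -22.583$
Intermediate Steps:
$\frac{V}{6^{2}} = - \frac{813}{6^{2}} = - \frac{813}{36} = \left(-813\right) \frac{1}{36} = - \frac{271}{12}$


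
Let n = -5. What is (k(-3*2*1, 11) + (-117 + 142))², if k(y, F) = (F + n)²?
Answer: 3721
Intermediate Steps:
k(y, F) = (-5 + F)² (k(y, F) = (F - 5)² = (-5 + F)²)
(k(-3*2*1, 11) + (-117 + 142))² = ((-5 + 11)² + (-117 + 142))² = (6² + 25)² = (36 + 25)² = 61² = 3721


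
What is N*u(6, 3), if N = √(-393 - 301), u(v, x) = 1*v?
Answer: 6*I*√694 ≈ 158.06*I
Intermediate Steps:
u(v, x) = v
N = I*√694 (N = √(-694) = I*√694 ≈ 26.344*I)
N*u(6, 3) = (I*√694)*6 = 6*I*√694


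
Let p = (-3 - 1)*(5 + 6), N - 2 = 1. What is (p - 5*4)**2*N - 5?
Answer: 12283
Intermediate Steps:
N = 3 (N = 2 + 1 = 3)
p = -44 (p = -4*11 = -44)
(p - 5*4)**2*N - 5 = (-44 - 5*4)**2*3 - 5 = (-44 - 20)**2*3 - 5 = (-64)**2*3 - 5 = 4096*3 - 5 = 12288 - 5 = 12283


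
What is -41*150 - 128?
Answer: -6278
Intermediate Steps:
-41*150 - 128 = -6150 - 128 = -6278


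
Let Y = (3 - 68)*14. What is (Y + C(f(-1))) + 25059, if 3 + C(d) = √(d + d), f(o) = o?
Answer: 24146 + I*√2 ≈ 24146.0 + 1.4142*I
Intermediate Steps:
Y = -910 (Y = -65*14 = -910)
C(d) = -3 + √2*√d (C(d) = -3 + √(d + d) = -3 + √(2*d) = -3 + √2*√d)
(Y + C(f(-1))) + 25059 = (-910 + (-3 + √2*√(-1))) + 25059 = (-910 + (-3 + √2*I)) + 25059 = (-910 + (-3 + I*√2)) + 25059 = (-913 + I*√2) + 25059 = 24146 + I*√2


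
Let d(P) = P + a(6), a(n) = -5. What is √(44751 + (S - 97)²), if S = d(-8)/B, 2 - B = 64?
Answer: √208034845/62 ≈ 232.64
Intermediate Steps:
B = -62 (B = 2 - 1*64 = 2 - 64 = -62)
d(P) = -5 + P (d(P) = P - 5 = -5 + P)
S = 13/62 (S = (-5 - 8)/(-62) = -13*(-1/62) = 13/62 ≈ 0.20968)
√(44751 + (S - 97)²) = √(44751 + (13/62 - 97)²) = √(44751 + (-6001/62)²) = √(44751 + 36012001/3844) = √(208034845/3844) = √208034845/62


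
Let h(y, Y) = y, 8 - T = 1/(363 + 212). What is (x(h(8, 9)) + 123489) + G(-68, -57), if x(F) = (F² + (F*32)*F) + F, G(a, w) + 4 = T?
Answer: 72227474/575 ≈ 1.2561e+5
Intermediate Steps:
T = 4599/575 (T = 8 - 1/(363 + 212) = 8 - 1/575 = 4599/575 ≈ 7.9983)
G(a, w) = 2299/575 (G(a, w) = -4 + 4599/575 = 2299/575)
x(F) = F + 33*F² (x(F) = (F² + (32*F)*F) + F = (F² + 32*F²) + F = 33*F² + F = F + 33*F²)
(x(h(8, 9)) + 123489) + G(-68, -57) = (8*(1 + 33*8) + 123489) + 2299/575 = (8*(1 + 264) + 123489) + 2299/575 = (8*265 + 123489) + 2299/575 = (2120 + 123489) + 2299/575 = 125609 + 2299/575 = 72227474/575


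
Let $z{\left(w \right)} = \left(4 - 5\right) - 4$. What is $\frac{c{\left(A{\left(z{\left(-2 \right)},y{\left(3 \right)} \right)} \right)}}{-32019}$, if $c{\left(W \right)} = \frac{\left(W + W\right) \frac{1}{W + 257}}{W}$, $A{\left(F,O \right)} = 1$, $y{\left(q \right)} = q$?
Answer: $- \frac{1}{4130451} \approx -2.421 \cdot 10^{-7}$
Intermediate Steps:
$z{\left(w \right)} = -5$ ($z{\left(w \right)} = -1 - 4 = -5$)
$c{\left(W \right)} = \frac{2}{257 + W}$ ($c{\left(W \right)} = \frac{2 W \frac{1}{257 + W}}{W} = \frac{2}{257 + W}$)
$\frac{c{\left(A{\left(z{\left(-2 \right)},y{\left(3 \right)} \right)} \right)}}{-32019} = \frac{2 \frac{1}{257 + 1}}{-32019} = \frac{2}{258} \left(- \frac{1}{32019}\right) = 2 \cdot \frac{1}{258} \left(- \frac{1}{32019}\right) = \frac{1}{129} \left(- \frac{1}{32019}\right) = - \frac{1}{4130451}$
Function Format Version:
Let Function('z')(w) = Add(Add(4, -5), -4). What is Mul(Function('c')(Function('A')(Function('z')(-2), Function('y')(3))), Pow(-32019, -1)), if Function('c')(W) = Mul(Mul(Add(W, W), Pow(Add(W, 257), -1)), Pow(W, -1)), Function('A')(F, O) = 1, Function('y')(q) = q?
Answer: Rational(-1, 4130451) ≈ -2.4210e-7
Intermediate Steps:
Function('z')(w) = -5 (Function('z')(w) = Add(-1, -4) = -5)
Function('c')(W) = Mul(2, Pow(Add(257, W), -1)) (Function('c')(W) = Mul(Mul(Mul(2, W), Pow(Add(257, W), -1)), Pow(W, -1)) = Mul(Mul(2, W, Pow(Add(257, W), -1)), Pow(W, -1)) = Mul(2, Pow(Add(257, W), -1)))
Mul(Function('c')(Function('A')(Function('z')(-2), Function('y')(3))), Pow(-32019, -1)) = Mul(Mul(2, Pow(Add(257, 1), -1)), Pow(-32019, -1)) = Mul(Mul(2, Pow(258, -1)), Rational(-1, 32019)) = Mul(Mul(2, Rational(1, 258)), Rational(-1, 32019)) = Mul(Rational(1, 129), Rational(-1, 32019)) = Rational(-1, 4130451)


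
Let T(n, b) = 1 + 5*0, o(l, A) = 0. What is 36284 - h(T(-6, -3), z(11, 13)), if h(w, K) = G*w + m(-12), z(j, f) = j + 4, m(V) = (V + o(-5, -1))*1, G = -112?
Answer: 36408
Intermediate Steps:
m(V) = V (m(V) = (V + 0)*1 = V*1 = V)
z(j, f) = 4 + j
T(n, b) = 1 (T(n, b) = 1 + 0 = 1)
h(w, K) = -12 - 112*w (h(w, K) = -112*w - 12 = -12 - 112*w)
36284 - h(T(-6, -3), z(11, 13)) = 36284 - (-12 - 112*1) = 36284 - (-12 - 112) = 36284 - 1*(-124) = 36284 + 124 = 36408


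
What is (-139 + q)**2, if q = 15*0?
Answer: 19321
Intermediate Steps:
q = 0
(-139 + q)**2 = (-139 + 0)**2 = (-139)**2 = 19321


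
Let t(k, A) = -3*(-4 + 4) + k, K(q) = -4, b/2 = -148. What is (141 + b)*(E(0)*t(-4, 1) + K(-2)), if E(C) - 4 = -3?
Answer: 1240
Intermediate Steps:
E(C) = 1 (E(C) = 4 - 3 = 1)
b = -296 (b = 2*(-148) = -296)
t(k, A) = k (t(k, A) = -3*0 + k = 0 + k = k)
(141 + b)*(E(0)*t(-4, 1) + K(-2)) = (141 - 296)*(1*(-4) - 4) = -155*(-4 - 4) = -155*(-8) = 1240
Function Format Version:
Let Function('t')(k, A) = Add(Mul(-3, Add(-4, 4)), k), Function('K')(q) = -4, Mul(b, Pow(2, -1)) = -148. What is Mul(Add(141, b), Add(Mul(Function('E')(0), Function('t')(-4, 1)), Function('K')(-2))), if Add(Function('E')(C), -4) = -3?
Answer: 1240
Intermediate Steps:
Function('E')(C) = 1 (Function('E')(C) = Add(4, -3) = 1)
b = -296 (b = Mul(2, -148) = -296)
Function('t')(k, A) = k (Function('t')(k, A) = Add(Mul(-3, 0), k) = Add(0, k) = k)
Mul(Add(141, b), Add(Mul(Function('E')(0), Function('t')(-4, 1)), Function('K')(-2))) = Mul(Add(141, -296), Add(Mul(1, -4), -4)) = Mul(-155, Add(-4, -4)) = Mul(-155, -8) = 1240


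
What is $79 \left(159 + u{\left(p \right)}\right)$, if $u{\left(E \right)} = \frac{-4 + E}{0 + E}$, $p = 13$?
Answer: $\frac{164004}{13} \approx 12616.0$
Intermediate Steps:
$u{\left(E \right)} = \frac{-4 + E}{E}$
$79 \left(159 + u{\left(p \right)}\right) = 79 \left(159 + \frac{-4 + 13}{13}\right) = 79 \left(159 + \frac{1}{13} \cdot 9\right) = 79 \left(159 + \frac{9}{13}\right) = 79 \cdot \frac{2076}{13} = \frac{164004}{13}$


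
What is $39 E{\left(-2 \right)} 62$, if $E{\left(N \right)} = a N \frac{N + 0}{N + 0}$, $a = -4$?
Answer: $19344$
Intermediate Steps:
$E{\left(N \right)} = - 4 N$ ($E{\left(N \right)} = - 4 N \frac{N + 0}{N + 0} = - 4 N \frac{N}{N} = - 4 N 1 = - 4 N$)
$39 E{\left(-2 \right)} 62 = 39 \left(\left(-4\right) \left(-2\right)\right) 62 = 39 \cdot 8 \cdot 62 = 312 \cdot 62 = 19344$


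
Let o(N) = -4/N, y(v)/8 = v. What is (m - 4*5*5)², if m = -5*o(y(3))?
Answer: 354025/36 ≈ 9834.0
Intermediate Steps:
y(v) = 8*v
m = ⅚ (m = -(-20)/(8*3) = -(-20)/24 = -5*(-⅙) = ⅚ ≈ 0.83333)
(m - 4*5*5)² = (⅚ - 4*5*5)² = (⅚ - 20*5)² = (⅚ - 100)² = (-595/6)² = 354025/36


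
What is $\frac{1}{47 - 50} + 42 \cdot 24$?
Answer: $\frac{3023}{3} \approx 1007.7$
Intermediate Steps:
$\frac{1}{47 - 50} + 42 \cdot 24 = \frac{1}{-3} + 1008 = - \frac{1}{3} + 1008 = \frac{3023}{3}$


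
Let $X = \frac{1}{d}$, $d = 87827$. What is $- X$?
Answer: $- \frac{1}{87827} \approx -1.1386 \cdot 10^{-5}$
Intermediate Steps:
$X = \frac{1}{87827} \approx 1.1386 \cdot 10^{-5}$
$- X = \left(-1\right) \frac{1}{87827} = - \frac{1}{87827}$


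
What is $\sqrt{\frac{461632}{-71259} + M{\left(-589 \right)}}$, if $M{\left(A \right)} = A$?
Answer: $\frac{i \sqrt{3023746187397}}{71259} \approx 24.402 i$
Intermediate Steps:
$\sqrt{\frac{461632}{-71259} + M{\left(-589 \right)}} = \sqrt{\frac{461632}{-71259} - 589} = \sqrt{461632 \left(- \frac{1}{71259}\right) - 589} = \sqrt{- \frac{461632}{71259} - 589} = \sqrt{- \frac{42433183}{71259}} = \frac{i \sqrt{3023746187397}}{71259}$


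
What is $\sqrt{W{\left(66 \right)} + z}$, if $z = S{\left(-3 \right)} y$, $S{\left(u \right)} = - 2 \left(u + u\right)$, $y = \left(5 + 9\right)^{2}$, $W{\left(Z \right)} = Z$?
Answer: $\sqrt{2418} \approx 49.173$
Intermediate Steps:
$y = 196$ ($y = 14^{2} = 196$)
$S{\left(u \right)} = - 4 u$ ($S{\left(u \right)} = - 2 \cdot 2 u = - 4 u$)
$z = 2352$ ($z = \left(-4\right) \left(-3\right) 196 = 12 \cdot 196 = 2352$)
$\sqrt{W{\left(66 \right)} + z} = \sqrt{66 + 2352} = \sqrt{2418}$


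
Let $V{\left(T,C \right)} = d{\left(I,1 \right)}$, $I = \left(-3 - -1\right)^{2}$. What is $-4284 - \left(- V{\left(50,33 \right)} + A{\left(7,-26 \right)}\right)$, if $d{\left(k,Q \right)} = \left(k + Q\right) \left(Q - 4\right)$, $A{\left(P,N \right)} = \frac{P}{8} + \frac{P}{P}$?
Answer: $- \frac{34407}{8} \approx -4300.9$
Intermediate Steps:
$I = 4$ ($I = \left(-3 + 1\right)^{2} = \left(-2\right)^{2} = 4$)
$A{\left(P,N \right)} = 1 + \frac{P}{8}$ ($A{\left(P,N \right)} = P \frac{1}{8} + 1 = \frac{P}{8} + 1 = 1 + \frac{P}{8}$)
$d{\left(k,Q \right)} = \left(-4 + Q\right) \left(Q + k\right)$ ($d{\left(k,Q \right)} = \left(Q + k\right) \left(-4 + Q\right) = \left(-4 + Q\right) \left(Q + k\right)$)
$V{\left(T,C \right)} = -15$ ($V{\left(T,C \right)} = 1^{2} - 4 - 16 + 1 \cdot 4 = 1 - 4 - 16 + 4 = -15$)
$-4284 - \left(- V{\left(50,33 \right)} + A{\left(7,-26 \right)}\right) = -4284 - \left(16 + \frac{7}{8}\right) = -4284 - \frac{135}{8} = - \frac{34407}{8}$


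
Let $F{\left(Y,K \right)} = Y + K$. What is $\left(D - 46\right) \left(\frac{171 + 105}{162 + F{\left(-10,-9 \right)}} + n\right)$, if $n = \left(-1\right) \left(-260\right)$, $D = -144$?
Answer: $- \frac{7116640}{143} \approx -49767.0$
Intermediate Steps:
$F{\left(Y,K \right)} = K + Y$
$n = 260$
$\left(D - 46\right) \left(\frac{171 + 105}{162 + F{\left(-10,-9 \right)}} + n\right) = \left(-144 - 46\right) \left(\frac{171 + 105}{162 - 19} + 260\right) = - 190 \left(\frac{276}{162 - 19} + 260\right) = - 190 \left(\frac{276}{143} + 260\right) = \left(-190\right) \frac{37456}{143} = - \frac{7116640}{143}$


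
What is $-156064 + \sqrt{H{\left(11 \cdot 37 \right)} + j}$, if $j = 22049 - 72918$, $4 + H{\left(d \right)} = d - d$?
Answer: $-156064 + i \sqrt{50873} \approx -1.5606 \cdot 10^{5} + 225.55 i$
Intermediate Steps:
$H{\left(d \right)} = -4$ ($H{\left(d \right)} = -4 + \left(d - d\right) = -4 + 0 = -4$)
$j = -50869$
$-156064 + \sqrt{H{\left(11 \cdot 37 \right)} + j} = -156064 + \sqrt{-4 - 50869} = -156064 + \sqrt{-50873} = -156064 + i \sqrt{50873}$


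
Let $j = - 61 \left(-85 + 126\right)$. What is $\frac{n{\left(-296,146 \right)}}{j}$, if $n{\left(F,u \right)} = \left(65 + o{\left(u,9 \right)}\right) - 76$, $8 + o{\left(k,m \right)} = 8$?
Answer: $\frac{11}{2501} \approx 0.0043982$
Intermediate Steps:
$j = -2501$ ($j = \left(-61\right) 41 = -2501$)
$o{\left(k,m \right)} = 0$ ($o{\left(k,m \right)} = -8 + 8 = 0$)
$n{\left(F,u \right)} = -11$ ($n{\left(F,u \right)} = \left(65 + 0\right) - 76 = 65 - 76 = -11$)
$\frac{n{\left(-296,146 \right)}}{j} = - \frac{11}{-2501} = \left(-11\right) \left(- \frac{1}{2501}\right) = \frac{11}{2501}$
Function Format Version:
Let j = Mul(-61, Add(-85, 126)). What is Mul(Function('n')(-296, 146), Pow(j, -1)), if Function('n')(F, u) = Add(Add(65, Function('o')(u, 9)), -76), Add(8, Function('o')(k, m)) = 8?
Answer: Rational(11, 2501) ≈ 0.0043982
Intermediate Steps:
j = -2501 (j = Mul(-61, 41) = -2501)
Function('o')(k, m) = 0 (Function('o')(k, m) = Add(-8, 8) = 0)
Function('n')(F, u) = -11 (Function('n')(F, u) = Add(Add(65, 0), -76) = Add(65, -76) = -11)
Mul(Function('n')(-296, 146), Pow(j, -1)) = Mul(-11, Pow(-2501, -1)) = Mul(-11, Rational(-1, 2501)) = Rational(11, 2501)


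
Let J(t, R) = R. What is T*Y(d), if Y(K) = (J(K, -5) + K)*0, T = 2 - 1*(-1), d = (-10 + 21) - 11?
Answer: 0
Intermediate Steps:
d = 0 (d = 11 - 11 = 0)
T = 3 (T = 2 + 1 = 3)
Y(K) = 0 (Y(K) = (-5 + K)*0 = 0)
T*Y(d) = 3*0 = 0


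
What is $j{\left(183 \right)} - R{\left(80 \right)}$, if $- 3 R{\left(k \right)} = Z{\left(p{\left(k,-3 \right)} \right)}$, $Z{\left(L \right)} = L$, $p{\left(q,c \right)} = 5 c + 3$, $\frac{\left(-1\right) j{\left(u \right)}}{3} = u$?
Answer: $-553$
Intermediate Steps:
$j{\left(u \right)} = - 3 u$
$p{\left(q,c \right)} = 3 + 5 c$
$R{\left(k \right)} = 4$ ($R{\left(k \right)} = - \frac{3 + 5 \left(-3\right)}{3} = - \frac{3 - 15}{3} = \left(- \frac{1}{3}\right) \left(-12\right) = 4$)
$j{\left(183 \right)} - R{\left(80 \right)} = \left(-3\right) 183 - 4 = -549 - 4 = -553$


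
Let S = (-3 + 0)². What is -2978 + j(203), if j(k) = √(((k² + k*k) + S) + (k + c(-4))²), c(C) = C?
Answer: -2978 + 2*√30507 ≈ -2628.7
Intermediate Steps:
S = 9 (S = (-3)² = 9)
j(k) = √(9 + (-4 + k)² + 2*k²) (j(k) = √(((k² + k*k) + 9) + (k - 4)²) = √(((k² + k²) + 9) + (-4 + k)²) = √((2*k² + 9) + (-4 + k)²) = √((9 + 2*k²) + (-4 + k)²) = √(9 + (-4 + k)² + 2*k²))
-2978 + j(203) = -2978 + √(25 - 8*203 + 3*203²) = -2978 + √(25 - 1624 + 3*41209) = -2978 + √(25 - 1624 + 123627) = -2978 + √122028 = -2978 + 2*√30507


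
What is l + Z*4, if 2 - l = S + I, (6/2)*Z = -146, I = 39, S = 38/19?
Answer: -701/3 ≈ -233.67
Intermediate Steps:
S = 2 (S = 38*(1/19) = 2)
Z = -146/3 (Z = (⅓)*(-146) = -146/3 ≈ -48.667)
l = -39 (l = 2 - (2 + 39) = 2 - 1*41 = 2 - 41 = -39)
l + Z*4 = -39 - 146/3*4 = -39 - 584/3 = -701/3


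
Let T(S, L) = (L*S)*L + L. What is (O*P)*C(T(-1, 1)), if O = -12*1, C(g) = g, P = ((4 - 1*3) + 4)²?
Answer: 0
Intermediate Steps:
T(S, L) = L + S*L² (T(S, L) = S*L² + L = L + S*L²)
P = 25 (P = ((4 - 3) + 4)² = (1 + 4)² = 5² = 25)
O = -12
(O*P)*C(T(-1, 1)) = (-12*25)*(1*(1 + 1*(-1))) = -300*(1 - 1) = -300*0 = 0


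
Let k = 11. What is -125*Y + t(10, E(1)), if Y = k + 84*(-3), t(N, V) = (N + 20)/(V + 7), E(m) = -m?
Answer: 30130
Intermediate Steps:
t(N, V) = (20 + N)/(7 + V)
Y = -241 (Y = 11 + 84*(-3) = 11 - 252 = -241)
-125*Y + t(10, E(1)) = -125*(-241) + (20 + 10)/(7 - 1*1) = 30125 + 30/(7 - 1) = 30125 + 30/6 = 30125 + (1/6)*30 = 30125 + 5 = 30130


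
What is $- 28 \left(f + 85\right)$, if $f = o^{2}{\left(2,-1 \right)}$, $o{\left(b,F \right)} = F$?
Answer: $-2408$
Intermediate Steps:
$f = 1$ ($f = \left(-1\right)^{2} = 1$)
$- 28 \left(f + 85\right) = - 28 \left(1 + 85\right) = \left(-28\right) 86 = -2408$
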